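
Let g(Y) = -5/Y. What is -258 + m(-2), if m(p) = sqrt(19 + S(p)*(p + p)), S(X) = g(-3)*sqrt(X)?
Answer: -258 + sqrt(171 - 60*I*sqrt(2))/3 ≈ -253.52 - 1.0513*I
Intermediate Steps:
S(X) = 5*sqrt(X)/3 (S(X) = (-5/(-3))*sqrt(X) = (-5*(-1/3))*sqrt(X) = 5*sqrt(X)/3)
m(p) = sqrt(19 + 10*p**(3/2)/3) (m(p) = sqrt(19 + (5*sqrt(p)/3)*(p + p)) = sqrt(19 + (5*sqrt(p)/3)*(2*p)) = sqrt(19 + 10*p**(3/2)/3))
-258 + m(-2) = -258 + sqrt(171 + 30*(-2)**(3/2))/3 = -258 + sqrt(171 + 30*(-2*I*sqrt(2)))/3 = -258 + sqrt(171 - 60*I*sqrt(2))/3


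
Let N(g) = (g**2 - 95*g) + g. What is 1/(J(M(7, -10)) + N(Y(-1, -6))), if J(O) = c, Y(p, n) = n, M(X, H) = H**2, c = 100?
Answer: 1/700 ≈ 0.0014286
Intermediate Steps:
J(O) = 100
N(g) = g**2 - 94*g
1/(J(M(7, -10)) + N(Y(-1, -6))) = 1/(100 - 6*(-94 - 6)) = 1/(100 - 6*(-100)) = 1/(100 + 600) = 1/700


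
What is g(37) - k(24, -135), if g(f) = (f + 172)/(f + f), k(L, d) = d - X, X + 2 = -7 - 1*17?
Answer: 8275/74 ≈ 111.82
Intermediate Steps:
X = -26 (X = -2 + (-7 - 1*17) = -2 + (-7 - 17) = -2 - 24 = -26)
k(L, d) = 26 + d (k(L, d) = d - 1*(-26) = d + 26 = 26 + d)
g(f) = (172 + f)/(2*f) (g(f) = (172 + f)/((2*f)) = (172 + f)*(1/(2*f)) = (172 + f)/(2*f))
g(37) - k(24, -135) = (½)*(172 + 37)/37 - (26 - 135) = (½)*(1/37)*209 - 1*(-109) = 209/74 + 109 = 8275/74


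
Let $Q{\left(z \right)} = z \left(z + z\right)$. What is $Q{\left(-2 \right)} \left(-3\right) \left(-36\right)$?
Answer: $864$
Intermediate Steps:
$Q{\left(z \right)} = 2 z^{2}$ ($Q{\left(z \right)} = z 2 z = 2 z^{2}$)
$Q{\left(-2 \right)} \left(-3\right) \left(-36\right) = 2 \left(-2\right)^{2} \left(-3\right) \left(-36\right) = 2 \cdot 4 \left(-3\right) \left(-36\right) = 8 \left(-3\right) \left(-36\right) = \left(-24\right) \left(-36\right) = 864$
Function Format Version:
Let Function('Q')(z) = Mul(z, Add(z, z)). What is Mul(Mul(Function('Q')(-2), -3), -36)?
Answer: 864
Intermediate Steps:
Function('Q')(z) = Mul(2, Pow(z, 2)) (Function('Q')(z) = Mul(z, Mul(2, z)) = Mul(2, Pow(z, 2)))
Mul(Mul(Function('Q')(-2), -3), -36) = Mul(Mul(Mul(2, Pow(-2, 2)), -3), -36) = Mul(Mul(Mul(2, 4), -3), -36) = Mul(Mul(8, -3), -36) = Mul(-24, -36) = 864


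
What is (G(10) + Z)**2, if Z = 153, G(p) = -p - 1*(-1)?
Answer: 20736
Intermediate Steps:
G(p) = 1 - p (G(p) = -p + 1 = 1 - p)
(G(10) + Z)**2 = ((1 - 1*10) + 153)**2 = ((1 - 10) + 153)**2 = (-9 + 153)**2 = 144**2 = 20736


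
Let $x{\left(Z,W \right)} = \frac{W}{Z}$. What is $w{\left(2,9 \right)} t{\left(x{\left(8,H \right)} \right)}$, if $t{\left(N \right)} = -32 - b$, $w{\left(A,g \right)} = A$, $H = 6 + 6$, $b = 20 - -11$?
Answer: $-126$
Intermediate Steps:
$b = 31$ ($b = 20 + 11 = 31$)
$H = 12$
$t{\left(N \right)} = -63$ ($t{\left(N \right)} = -32 - 31 = -63$)
$w{\left(2,9 \right)} t{\left(x{\left(8,H \right)} \right)} = 2 \left(-63\right) = -126$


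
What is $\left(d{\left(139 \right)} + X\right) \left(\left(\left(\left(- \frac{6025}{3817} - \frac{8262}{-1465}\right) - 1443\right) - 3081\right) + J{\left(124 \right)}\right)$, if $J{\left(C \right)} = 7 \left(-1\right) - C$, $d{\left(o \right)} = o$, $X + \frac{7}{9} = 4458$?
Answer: $- \frac{358610242280212}{16775715} \approx -2.1377 \cdot 10^{7}$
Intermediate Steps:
$X = \frac{40115}{9}$ ($X = - \frac{7}{9} + 4458 = \frac{40115}{9} \approx 4457.2$)
$J{\left(C \right)} = -7 - C$
$\left(d{\left(139 \right)} + X\right) \left(\left(\left(\left(- \frac{6025}{3817} - \frac{8262}{-1465}\right) - 1443\right) - 3081\right) + J{\left(124 \right)}\right) = \left(139 + \frac{40115}{9}\right) \left(\left(\left(\left(- \frac{6025}{3817} - \frac{8262}{-1465}\right) - 1443\right) - 3081\right) - 131\right) = \frac{41366 \left(\left(\left(\left(\left(-6025\right) \frac{1}{3817} - - \frac{8262}{1465}\right) - 1443\right) - 3081\right) - 131\right)}{9} = \frac{41366 \left(\left(\left(\left(- \frac{6025}{3817} + \frac{8262}{1465}\right) - 1443\right) - 3081\right) - 131\right)}{9} = \frac{41366 \left(\left(\left(\frac{22709429}{5591905} - 1443\right) - 3081\right) - 131\right)}{9} = \frac{41366 \left(\left(- \frac{8046409486}{5591905} - 3081\right) - 131\right)}{9} = \frac{41366 \left(- \frac{25275068791}{5591905} - 131\right)}{9} = \frac{41366}{9} \left(- \frac{26007608346}{5591905}\right) = - \frac{358610242280212}{16775715}$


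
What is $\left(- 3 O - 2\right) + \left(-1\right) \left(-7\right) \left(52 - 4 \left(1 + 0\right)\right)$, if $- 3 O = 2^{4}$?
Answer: $350$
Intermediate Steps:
$O = - \frac{16}{3}$ ($O = - \frac{2^{4}}{3} = \left(- \frac{1}{3}\right) 16 = - \frac{16}{3} \approx -5.3333$)
$\left(- 3 O - 2\right) + \left(-1\right) \left(-7\right) \left(52 - 4 \left(1 + 0\right)\right) = \left(\left(-3\right) \left(- \frac{16}{3}\right) - 2\right) + \left(-1\right) \left(-7\right) \left(52 - 4 \left(1 + 0\right)\right) = \left(16 - 2\right) + 7 \left(52 - 4 \cdot 1\right) = 14 + 7 \left(52 - 4\right) = 14 + 7 \cdot 48 = 14 + 336 = 350$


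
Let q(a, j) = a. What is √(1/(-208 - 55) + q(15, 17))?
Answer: 2*√259318/263 ≈ 3.8725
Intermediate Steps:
√(1/(-208 - 55) + q(15, 17)) = √(1/(-208 - 55) + 15) = √(1/(-263) + 15) = √(-1/263 + 15) = √(3944/263) = 2*√259318/263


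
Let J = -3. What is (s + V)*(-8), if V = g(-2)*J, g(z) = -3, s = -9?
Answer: 0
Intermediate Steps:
V = 9 (V = -3*(-3) = 9)
(s + V)*(-8) = (-9 + 9)*(-8) = 0*(-8) = 0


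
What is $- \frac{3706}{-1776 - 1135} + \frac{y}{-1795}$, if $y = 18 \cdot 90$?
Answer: $\frac{387290}{1045049} \approx 0.37059$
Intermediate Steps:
$y = 1620$
$- \frac{3706}{-1776 - 1135} + \frac{y}{-1795} = - \frac{3706}{-1776 - 1135} + \frac{1620}{-1795} = - \frac{3706}{-2911} + 1620 \left(- \frac{1}{1795}\right) = \left(-3706\right) \left(- \frac{1}{2911}\right) - \frac{324}{359} = \frac{3706}{2911} - \frac{324}{359} = \frac{387290}{1045049}$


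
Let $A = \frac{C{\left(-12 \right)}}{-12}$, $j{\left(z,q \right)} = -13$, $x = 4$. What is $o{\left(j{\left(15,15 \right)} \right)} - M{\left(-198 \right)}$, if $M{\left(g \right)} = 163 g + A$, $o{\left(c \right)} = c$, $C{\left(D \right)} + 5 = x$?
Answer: $\frac{387131}{12} \approx 32261.0$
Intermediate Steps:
$C{\left(D \right)} = -1$ ($C{\left(D \right)} = -5 + 4 = -1$)
$A = \frac{1}{12}$ ($A = - \frac{1}{-12} = \left(-1\right) \left(- \frac{1}{12}\right) = \frac{1}{12} \approx 0.083333$)
$M{\left(g \right)} = \frac{1}{12} + 163 g$ ($M{\left(g \right)} = 163 g + \frac{1}{12} = \frac{1}{12} + 163 g$)
$o{\left(j{\left(15,15 \right)} \right)} - M{\left(-198 \right)} = -13 - \left(\frac{1}{12} + 163 \left(-198\right)\right) = -13 - \left(\frac{1}{12} - 32274\right) = -13 - - \frac{387287}{12} = -13 + \frac{387287}{12} = \frac{387131}{12}$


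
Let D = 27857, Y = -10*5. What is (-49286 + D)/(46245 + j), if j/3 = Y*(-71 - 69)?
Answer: -7143/22415 ≈ -0.31867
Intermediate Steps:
Y = -50
j = 21000 (j = 3*(-50*(-71 - 69)) = 3*(-50*(-140)) = 3*7000 = 21000)
(-49286 + D)/(46245 + j) = (-49286 + 27857)/(46245 + 21000) = -21429/67245 = -21429*1/67245 = -7143/22415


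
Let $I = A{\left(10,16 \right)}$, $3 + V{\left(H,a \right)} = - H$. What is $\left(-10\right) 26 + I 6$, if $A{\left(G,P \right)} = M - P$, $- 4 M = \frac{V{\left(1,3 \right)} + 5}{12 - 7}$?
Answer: $- \frac{3563}{10} \approx -356.3$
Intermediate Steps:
$V{\left(H,a \right)} = -3 - H$
$M = - \frac{1}{20}$ ($M = - \frac{\left(\left(-3 - 1\right) + 5\right) \frac{1}{12 - 7}}{4} = - \frac{\left(\left(-3 - 1\right) + 5\right) \frac{1}{5}}{4} = - \frac{\left(-4 + 5\right) \frac{1}{5}}{4} = - \frac{1 \cdot \frac{1}{5}}{4} = \left(- \frac{1}{4}\right) \frac{1}{5} = - \frac{1}{20} \approx -0.05$)
$A{\left(G,P \right)} = - \frac{1}{20} - P$
$I = - \frac{321}{20}$ ($I = - \frac{1}{20} - 16 = - \frac{321}{20} \approx -16.05$)
$\left(-10\right) 26 + I 6 = \left(-10\right) 26 - \frac{963}{10} = -260 - \frac{963}{10} = - \frac{3563}{10}$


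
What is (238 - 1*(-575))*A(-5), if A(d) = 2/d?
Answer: -1626/5 ≈ -325.20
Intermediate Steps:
(238 - 1*(-575))*A(-5) = (238 - 1*(-575))*(2/(-5)) = (238 + 575)*(2*(-1/5)) = 813*(-2/5) = -1626/5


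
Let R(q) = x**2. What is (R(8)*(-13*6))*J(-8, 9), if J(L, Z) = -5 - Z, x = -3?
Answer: 9828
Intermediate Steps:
R(q) = 9 (R(q) = (-3)**2 = 9)
(R(8)*(-13*6))*J(-8, 9) = (9*(-13*6))*(-5 - 1*9) = (9*(-78))*(-5 - 9) = -702*(-14) = 9828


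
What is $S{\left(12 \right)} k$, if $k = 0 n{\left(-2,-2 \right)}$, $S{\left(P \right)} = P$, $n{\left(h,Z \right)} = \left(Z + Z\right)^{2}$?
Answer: $0$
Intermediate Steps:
$n{\left(h,Z \right)} = 4 Z^{2}$ ($n{\left(h,Z \right)} = \left(2 Z\right)^{2} = 4 Z^{2}$)
$k = 0$ ($k = 0 \cdot 4 \left(-2\right)^{2} = 0 \cdot 4 \cdot 4 = 0 \cdot 16 = 0$)
$S{\left(12 \right)} k = 12 \cdot 0 = 0$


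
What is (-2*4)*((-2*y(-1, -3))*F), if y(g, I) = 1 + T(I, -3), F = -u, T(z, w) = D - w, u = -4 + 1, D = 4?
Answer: 384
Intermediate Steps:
u = -3
T(z, w) = 4 - w
F = 3 (F = -1*(-3) = 3)
y(g, I) = 8 (y(g, I) = 1 + (4 - 1*(-3)) = 1 + (4 + 3) = 1 + 7 = 8)
(-2*4)*((-2*y(-1, -3))*F) = (-2*4)*(-2*8*3) = -(-128)*3 = -8*(-48) = 384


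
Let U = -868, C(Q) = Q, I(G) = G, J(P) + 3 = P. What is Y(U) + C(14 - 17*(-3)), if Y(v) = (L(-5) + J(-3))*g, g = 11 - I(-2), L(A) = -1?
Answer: -26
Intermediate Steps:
J(P) = -3 + P
g = 13 (g = 11 - 1*(-2) = 11 + 2 = 13)
Y(v) = -91 (Y(v) = (-1 + (-3 - 3))*13 = (-1 - 6)*13 = -7*13 = -91)
Y(U) + C(14 - 17*(-3)) = -91 + (14 - 17*(-3)) = -91 + (14 + 51) = -91 + 65 = -26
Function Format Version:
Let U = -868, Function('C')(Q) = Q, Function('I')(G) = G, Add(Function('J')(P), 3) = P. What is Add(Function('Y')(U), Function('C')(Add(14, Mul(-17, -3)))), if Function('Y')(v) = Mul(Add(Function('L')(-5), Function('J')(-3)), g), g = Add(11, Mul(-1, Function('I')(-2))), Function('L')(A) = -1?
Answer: -26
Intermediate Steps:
Function('J')(P) = Add(-3, P)
g = 13 (g = Add(11, Mul(-1, -2)) = Add(11, 2) = 13)
Function('Y')(v) = -91 (Function('Y')(v) = Mul(Add(-1, Add(-3, -3)), 13) = Mul(Add(-1, -6), 13) = Mul(-7, 13) = -91)
Add(Function('Y')(U), Function('C')(Add(14, Mul(-17, -3)))) = Add(-91, Add(14, Mul(-17, -3))) = Add(-91, Add(14, 51)) = Add(-91, 65) = -26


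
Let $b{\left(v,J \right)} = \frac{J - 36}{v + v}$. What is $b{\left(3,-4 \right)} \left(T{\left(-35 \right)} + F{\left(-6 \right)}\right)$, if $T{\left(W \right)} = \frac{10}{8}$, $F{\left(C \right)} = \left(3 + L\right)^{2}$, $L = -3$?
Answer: $- \frac{25}{3} \approx -8.3333$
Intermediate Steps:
$b{\left(v,J \right)} = \frac{-36 + J}{2 v}$
$F{\left(C \right)} = 0$ ($F{\left(C \right)} = \left(3 - 3\right)^{2} = 0^{2} = 0$)
$T{\left(W \right)} = \frac{5}{4}$ ($T{\left(W \right)} = 10 \cdot \frac{1}{8} = \frac{5}{4}$)
$b{\left(3,-4 \right)} \left(T{\left(-35 \right)} + F{\left(-6 \right)}\right) = \frac{-36 - 4}{2 \cdot 3} \left(\frac{5}{4} + 0\right) = \frac{1}{2} \cdot \frac{1}{3} \left(-40\right) \frac{5}{4} = \left(- \frac{20}{3}\right) \frac{5}{4} = - \frac{25}{3}$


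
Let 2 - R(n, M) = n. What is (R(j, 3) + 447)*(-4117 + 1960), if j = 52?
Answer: -856329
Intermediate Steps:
R(n, M) = 2 - n
(R(j, 3) + 447)*(-4117 + 1960) = ((2 - 1*52) + 447)*(-4117 + 1960) = ((2 - 52) + 447)*(-2157) = (-50 + 447)*(-2157) = 397*(-2157) = -856329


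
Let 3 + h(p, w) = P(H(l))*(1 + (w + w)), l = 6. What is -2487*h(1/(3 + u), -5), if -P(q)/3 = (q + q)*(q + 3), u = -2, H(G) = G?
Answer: -7244631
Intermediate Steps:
P(q) = -6*q*(3 + q) (P(q) = -3*(q + q)*(q + 3) = -3*2*q*(3 + q) = -6*q*(3 + q))
h(p, w) = -327 - 648*w (h(p, w) = -3 + (-6*6*(3 + 6))*(1 + (w + w)) = -3 + (-6*6*9)*(1 + 2*w) = -3 - 324*(1 + 2*w) = -3 + (-324 - 648*w) = -327 - 648*w)
-2487*h(1/(3 + u), -5) = -2487*(-327 - 648*(-5)) = -2487*(-327 + 3240) = -2487*2913 = -7244631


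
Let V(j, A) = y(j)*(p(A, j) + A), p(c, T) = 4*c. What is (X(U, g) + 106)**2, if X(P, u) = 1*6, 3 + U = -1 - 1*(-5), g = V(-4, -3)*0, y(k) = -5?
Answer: 12544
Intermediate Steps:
V(j, A) = -25*A (V(j, A) = -5*(4*A + A) = -25*A)
g = 0 (g = -25*(-3)*0 = 75*0 = 0)
U = 1 (U = -3 + (-1 - 1*(-5)) = -3 + (-1 + 5) = -3 + 4 = 1)
X(P, u) = 6
(X(U, g) + 106)**2 = (6 + 106)**2 = 112**2 = 12544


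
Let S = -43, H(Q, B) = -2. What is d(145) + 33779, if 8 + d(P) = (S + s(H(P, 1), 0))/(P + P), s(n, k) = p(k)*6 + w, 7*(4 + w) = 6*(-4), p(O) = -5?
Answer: 68554567/2030 ≈ 33771.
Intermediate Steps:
w = -52/7 (w = -4 + (6*(-4))/7 = -4 + (⅐)*(-24) = -4 - 24/7 = -52/7 ≈ -7.4286)
s(n, k) = -262/7 (s(n, k) = -5*6 - 52/7 = -30 - 52/7 = -262/7)
d(P) = -8 - 563/(14*P) (d(P) = -8 + (-43 - 262/7)/(P + P) = -8 - 563*1/(2*P)/7 = -8 - 563/(14*P))
d(145) + 33779 = (-8 - 563/14/145) + 33779 = (-8 - 563/14*1/145) + 33779 = (-8 - 563/2030) + 33779 = -16803/2030 + 33779 = 68554567/2030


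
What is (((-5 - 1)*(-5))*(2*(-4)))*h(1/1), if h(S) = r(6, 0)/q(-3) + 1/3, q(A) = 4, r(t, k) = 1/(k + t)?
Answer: -90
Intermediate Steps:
h(S) = 3/8 (h(S) = 1/((0 + 6)*4) + 1/3 = (¼)/6 + 1*(⅓) = (⅙)*(¼) + ⅓ = 1/24 + ⅓ = 3/8)
(((-5 - 1)*(-5))*(2*(-4)))*h(1/1) = (((-5 - 1)*(-5))*(2*(-4)))*(3/8) = (-6*(-5)*(-8))*(3/8) = (30*(-8))*(3/8) = -240*3/8 = -90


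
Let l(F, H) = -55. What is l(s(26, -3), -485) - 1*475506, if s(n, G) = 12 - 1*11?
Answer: -475561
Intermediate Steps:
s(n, G) = 1 (s(n, G) = 12 - 11 = 1)
l(s(26, -3), -485) - 1*475506 = -55 - 1*475506 = -55 - 475506 = -475561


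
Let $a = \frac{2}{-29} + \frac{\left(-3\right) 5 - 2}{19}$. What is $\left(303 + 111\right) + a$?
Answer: $\frac{227583}{551} \approx 413.04$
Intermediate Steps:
$a = - \frac{531}{551}$ ($a = 2 \left(- \frac{1}{29}\right) + \left(-15 + \left(-2 + 0\right)\right) \frac{1}{19} = - \frac{2}{29} + \left(-15 - 2\right) \frac{1}{19} = - \frac{2}{29} - \frac{17}{19} = - \frac{531}{551} \approx -0.9637$)
$\left(303 + 111\right) + a = \left(303 + 111\right) - \frac{531}{551} = 414 - \frac{531}{551} = \frac{227583}{551}$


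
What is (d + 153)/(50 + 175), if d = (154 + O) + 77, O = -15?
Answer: 41/25 ≈ 1.6400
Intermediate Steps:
d = 216 (d = (154 - 15) + 77 = 139 + 77 = 216)
(d + 153)/(50 + 175) = (216 + 153)/(50 + 175) = 369/225 = 369*(1/225) = 41/25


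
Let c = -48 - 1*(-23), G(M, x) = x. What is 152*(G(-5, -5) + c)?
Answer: -4560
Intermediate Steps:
c = -25 (c = -48 + 23 = -25)
152*(G(-5, -5) + c) = 152*(-5 - 25) = 152*(-30) = -4560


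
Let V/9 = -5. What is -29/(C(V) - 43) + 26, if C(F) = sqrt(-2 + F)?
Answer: 50543/1896 + 29*I*sqrt(47)/1896 ≈ 26.658 + 0.10486*I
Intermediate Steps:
V = -45 (V = 9*(-5) = -45)
-29/(C(V) - 43) + 26 = -29/(sqrt(-2 - 45) - 43) + 26 = -29/(sqrt(-47) - 43) + 26 = -29/(I*sqrt(47) - 43) + 26 = -29/(-43 + I*sqrt(47)) + 26 = 26 - 29/(-43 + I*sqrt(47))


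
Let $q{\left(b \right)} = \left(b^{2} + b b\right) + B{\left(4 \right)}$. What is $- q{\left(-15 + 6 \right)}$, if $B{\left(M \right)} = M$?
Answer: $-166$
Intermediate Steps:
$q{\left(b \right)} = 4 + 2 b^{2}$ ($q{\left(b \right)} = \left(b^{2} + b b\right) + 4 = \left(b^{2} + b^{2}\right) + 4 = 2 b^{2} + 4 = 4 + 2 b^{2}$)
$- q{\left(-15 + 6 \right)} = - (4 + 2 \left(-15 + 6\right)^{2}) = - (4 + 2 \left(-9\right)^{2}) = - (4 + 2 \cdot 81) = - (4 + 162) = \left(-1\right) 166 = -166$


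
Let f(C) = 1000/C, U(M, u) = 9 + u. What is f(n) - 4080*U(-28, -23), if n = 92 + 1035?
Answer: 64375240/1127 ≈ 57121.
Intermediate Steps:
n = 1127
f(n) - 4080*U(-28, -23) = 1000/1127 - 4080*(9 - 23) = 1000*(1/1127) - 4080*(-14) = 1000/1127 - 1*(-57120) = 1000/1127 + 57120 = 64375240/1127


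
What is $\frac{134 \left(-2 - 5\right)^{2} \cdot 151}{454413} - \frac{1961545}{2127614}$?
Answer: $\frac{1218105394039}{966815460582} \approx 1.2599$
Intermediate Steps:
$\frac{134 \left(-2 - 5\right)^{2} \cdot 151}{454413} - \frac{1961545}{2127614} = 134 \left(-7\right)^{2} \cdot 151 \cdot \frac{1}{454413} - \frac{1961545}{2127614} = 134 \cdot 49 \cdot 151 \cdot \frac{1}{454413} - \frac{1961545}{2127614} = 6566 \cdot 151 \cdot \frac{1}{454413} - \frac{1961545}{2127614} = 991466 \cdot \frac{1}{454413} - \frac{1961545}{2127614} = \frac{991466}{454413} - \frac{1961545}{2127614} = \frac{1218105394039}{966815460582}$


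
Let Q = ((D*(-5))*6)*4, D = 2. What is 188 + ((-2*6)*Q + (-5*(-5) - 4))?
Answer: 3089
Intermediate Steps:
Q = -240 (Q = ((2*(-5))*6)*4 = -10*6*4 = -60*4 = -240)
188 + ((-2*6)*Q + (-5*(-5) - 4)) = 188 + (-2*6*(-240) + (-5*(-5) - 4)) = 188 + (-12*(-240) + (25 - 4)) = 188 + (2880 + 21) = 188 + 2901 = 3089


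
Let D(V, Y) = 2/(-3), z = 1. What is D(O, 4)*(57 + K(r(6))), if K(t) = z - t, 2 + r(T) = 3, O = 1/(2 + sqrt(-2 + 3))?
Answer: -38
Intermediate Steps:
O = 1/3 (O = 1/(2 + sqrt(1)) = 1/(2 + 1) = 1/3 ≈ 0.33333)
r(T) = 1 (r(T) = -2 + 3 = 1)
D(V, Y) = -2/3 (D(V, Y) = 2*(-1/3) = -2/3)
K(t) = 1 - t
D(O, 4)*(57 + K(r(6))) = -2*(57 + (1 - 1*1))/3 = -2*(57 + (1 - 1))/3 = -2*(57 + 0)/3 = -2/3*57 = -38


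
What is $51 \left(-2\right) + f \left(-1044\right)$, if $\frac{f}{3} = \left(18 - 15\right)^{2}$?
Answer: $-28290$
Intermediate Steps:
$f = 27$ ($f = 3 \left(18 - 15\right)^{2} = 3 \cdot 3^{2} = 3 \cdot 9 = 27$)
$51 \left(-2\right) + f \left(-1044\right) = 51 \left(-2\right) + 27 \left(-1044\right) = -102 - 28188 = -28290$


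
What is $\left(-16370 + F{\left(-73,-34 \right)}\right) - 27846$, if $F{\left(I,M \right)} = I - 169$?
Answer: $-44458$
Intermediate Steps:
$F{\left(I,M \right)} = -169 + I$
$\left(-16370 + F{\left(-73,-34 \right)}\right) - 27846 = \left(-16370 - 242\right) - 27846 = -16612 - 27846 = -44458$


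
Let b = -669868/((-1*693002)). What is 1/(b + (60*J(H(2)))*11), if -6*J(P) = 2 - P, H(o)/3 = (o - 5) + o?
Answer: -346501/190240616 ≈ -0.0018214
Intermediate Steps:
b = 334934/346501 (b = -669868/(-693002) = -669868*(-1/693002) = 334934/346501 ≈ 0.96662)
H(o) = -15 + 6*o (H(o) = 3*((o - 5) + o) = 3*((-5 + o) + o) = 3*(-5 + 2*o) = -15 + 6*o)
J(P) = -⅓ + P/6 (J(P) = -(2 - P)/6 = -⅓ + P/6)
1/(b + (60*J(H(2)))*11) = 1/(334934/346501 + (60*(-⅓ + (-15 + 6*2)/6))*11) = 1/(334934/346501 + (60*(-⅓ + (-15 + 12)/6))*11) = 1/(334934/346501 + (60*(-⅓ + (⅙)*(-3)))*11) = 1/(334934/346501 + (60*(-⅓ - ½))*11) = 1/(334934/346501 + (60*(-⅚))*11) = 1/(334934/346501 - 50*11) = 1/(334934/346501 - 550) = 1/(-190240616/346501) = -346501/190240616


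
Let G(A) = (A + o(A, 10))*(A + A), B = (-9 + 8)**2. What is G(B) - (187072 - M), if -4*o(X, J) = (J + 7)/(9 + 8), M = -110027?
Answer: -594195/2 ≈ -2.9710e+5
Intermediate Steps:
o(X, J) = -7/68 - J/68 (o(X, J) = -(J + 7)/(4*(9 + 8)) = -(7 + J)/(4*17) = -(7/17 + J/17)/4 = -7/68 - J/68)
B = 1 (B = (-1)**2 = 1)
G(A) = 2*A*(-1/4 + A) (G(A) = (A + (-7/68 - 1/68*10))*(A + A) = (A + (-7/68 - 5/34))*(2*A) = (A - 1/4)*(2*A) = (-1/4 + A)*(2*A) = 2*A*(-1/4 + A))
G(B) - (187072 - M) = (1/2)*1*(-1 + 4*1) - (187072 - 1*(-110027)) = (1/2)*1*(-1 + 4) - (187072 + 110027) = (1/2)*1*3 - 1*297099 = 3/2 - 297099 = -594195/2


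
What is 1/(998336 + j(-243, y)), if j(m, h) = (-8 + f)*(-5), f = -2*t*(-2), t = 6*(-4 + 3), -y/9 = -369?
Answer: 1/998496 ≈ 1.0015e-6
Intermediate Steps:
y = 3321 (y = -9*(-369) = 3321)
t = -6 (t = 6*(-1) = -6)
f = -24 (f = -2*(-6)*(-2) = 12*(-2) = -24)
j(m, h) = 160 (j(m, h) = (-8 - 24)*(-5) = -32*(-5) = 160)
1/(998336 + j(-243, y)) = 1/(998336 + 160) = 1/998496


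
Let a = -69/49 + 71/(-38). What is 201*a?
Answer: -1226301/1862 ≈ -658.59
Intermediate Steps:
a = -6101/1862 (a = -69*1/49 + 71*(-1/38) = -69/49 - 71/38 = -6101/1862 ≈ -3.2766)
201*a = 201*(-6101/1862) = -1226301/1862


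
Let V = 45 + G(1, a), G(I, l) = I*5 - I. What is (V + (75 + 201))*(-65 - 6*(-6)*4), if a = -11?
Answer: 25675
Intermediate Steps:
G(I, l) = 4*I (G(I, l) = 5*I - I = 4*I)
V = 49 (V = 45 + 4*1 = 45 + 4 = 49)
(V + (75 + 201))*(-65 - 6*(-6)*4) = (49 + (75 + 201))*(-65 - 6*(-6)*4) = (49 + 276)*(-65 + 36*4) = 325*(-65 + 144) = 325*79 = 25675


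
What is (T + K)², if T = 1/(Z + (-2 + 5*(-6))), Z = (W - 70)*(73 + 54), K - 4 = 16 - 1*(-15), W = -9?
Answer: 124096971076/101304225 ≈ 1225.0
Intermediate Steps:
K = 35 (K = 4 + (16 - 1*(-15)) = 4 + (16 + 15) = 4 + 31 = 35)
Z = -10033 (Z = (-9 - 70)*(73 + 54) = -79*127 = -10033)
T = -1/10065 (T = 1/(-10033 + (-2 + 5*(-6))) = 1/(-10033 + (-2 - 30)) = 1/(-10033 - 32) = 1/(-10065) = -1/10065 ≈ -9.9354e-5)
(T + K)² = (-1/10065 + 35)² = (352274/10065)² = 124096971076/101304225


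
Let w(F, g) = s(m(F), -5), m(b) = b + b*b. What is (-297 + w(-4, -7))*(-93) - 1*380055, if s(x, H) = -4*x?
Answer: -347970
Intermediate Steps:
m(b) = b + b**2
w(F, g) = -4*F*(1 + F)
(-297 + w(-4, -7))*(-93) - 1*380055 = (-297 - 4*(-4)*(1 - 4))*(-93) - 1*380055 = (-297 - 4*(-4)*(-3))*(-93) - 380055 = (-297 - 48)*(-93) - 380055 = -345*(-93) - 380055 = 32085 - 380055 = -347970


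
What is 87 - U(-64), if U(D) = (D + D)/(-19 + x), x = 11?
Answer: 71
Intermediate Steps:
U(D) = -D/4 (U(D) = (D + D)/(-19 + 11) = (2*D)/(-8) = (2*D)*(-1/8) = -D/4)
87 - U(-64) = 87 - (-1)*(-64)/4 = 87 - 1*16 = 87 - 16 = 71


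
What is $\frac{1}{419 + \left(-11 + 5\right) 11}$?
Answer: $\frac{1}{353} \approx 0.0028329$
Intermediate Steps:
$\frac{1}{419 + \left(-11 + 5\right) 11} = \frac{1}{419 - 66} = \frac{1}{353}$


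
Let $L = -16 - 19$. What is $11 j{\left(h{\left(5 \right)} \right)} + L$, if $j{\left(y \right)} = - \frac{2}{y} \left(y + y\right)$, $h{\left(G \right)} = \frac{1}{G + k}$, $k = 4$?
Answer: $-79$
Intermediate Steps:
$h{\left(G \right)} = \frac{1}{4 + G}$ ($h{\left(G \right)} = \frac{1}{G + 4} = \frac{1}{4 + G}$)
$L = -35$ ($L = -16 - 19 = -35$)
$j{\left(y \right)} = -4$ ($j{\left(y \right)} = - \frac{2}{y} 2 y = -4$)
$11 j{\left(h{\left(5 \right)} \right)} + L = 11 \left(-4\right) - 35 = -44 - 35 = -79$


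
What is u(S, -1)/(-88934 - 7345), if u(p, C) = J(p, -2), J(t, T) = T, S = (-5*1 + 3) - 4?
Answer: 2/96279 ≈ 2.0773e-5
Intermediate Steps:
S = -6 (S = (-5 + 3) - 4 = -2 - 4 = -6)
u(p, C) = -2
u(S, -1)/(-88934 - 7345) = -2/(-88934 - 7345) = -2/(-96279) = -1/96279*(-2) = 2/96279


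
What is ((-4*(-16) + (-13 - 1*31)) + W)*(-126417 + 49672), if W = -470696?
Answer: 36122029620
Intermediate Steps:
((-4*(-16) + (-13 - 1*31)) + W)*(-126417 + 49672) = ((-4*(-16) + (-13 - 1*31)) - 470696)*(-126417 + 49672) = ((64 + (-13 - 31)) - 470696)*(-76745) = ((64 - 44) - 470696)*(-76745) = (20 - 470696)*(-76745) = -470676*(-76745) = 36122029620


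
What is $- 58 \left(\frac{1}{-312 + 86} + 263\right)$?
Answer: $- \frac{1723673}{113} \approx -15254.0$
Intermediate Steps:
$- 58 \left(\frac{1}{-312 + 86} + 263\right) = - 58 \left(\frac{1}{-226} + 263\right) = - 58 \left(- \frac{1}{226} + 263\right) = \left(-58\right) \frac{59437}{226} = - \frac{1723673}{113}$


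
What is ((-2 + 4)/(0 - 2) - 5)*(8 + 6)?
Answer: -84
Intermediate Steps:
((-2 + 4)/(0 - 2) - 5)*(8 + 6) = (2/(-2) - 5)*14 = (2*(-1/2) - 5)*14 = (-1 - 5)*14 = -6*14 = -84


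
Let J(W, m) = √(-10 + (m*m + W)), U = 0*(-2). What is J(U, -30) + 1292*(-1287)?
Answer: -1662804 + √890 ≈ -1.6628e+6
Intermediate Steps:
U = 0
J(W, m) = √(-10 + W + m²) (J(W, m) = √(-10 + (m² + W)) = √(-10 + (W + m²)) = √(-10 + W + m²))
J(U, -30) + 1292*(-1287) = √(-10 + 0 + (-30)²) + 1292*(-1287) = √(-10 + 0 + 900) - 1662804 = √890 - 1662804 = -1662804 + √890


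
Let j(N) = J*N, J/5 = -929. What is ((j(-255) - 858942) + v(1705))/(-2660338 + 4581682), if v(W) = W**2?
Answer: 1616279/960672 ≈ 1.6824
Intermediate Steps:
J = -4645 (J = 5*(-929) = -4645)
j(N) = -4645*N
((j(-255) - 858942) + v(1705))/(-2660338 + 4581682) = ((-4645*(-255) - 858942) + 1705**2)/(-2660338 + 4581682) = ((1184475 - 858942) + 2907025)/1921344 = (325533 + 2907025)*(1/1921344) = 3232558*(1/1921344) = 1616279/960672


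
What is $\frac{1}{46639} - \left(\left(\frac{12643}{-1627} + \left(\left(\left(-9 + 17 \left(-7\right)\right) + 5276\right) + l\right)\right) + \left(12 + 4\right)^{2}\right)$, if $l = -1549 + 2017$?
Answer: $- \frac{444987407912}{75881653} \approx -5864.2$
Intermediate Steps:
$l = 468$
$\frac{1}{46639} - \left(\left(\frac{12643}{-1627} + \left(\left(\left(-9 + 17 \left(-7\right)\right) + 5276\right) + l\right)\right) + \left(12 + 4\right)^{2}\right) = \frac{1}{46639} - \left(\left(\frac{12643}{-1627} + \left(\left(\left(-9 + 17 \left(-7\right)\right) + 5276\right) + 468\right)\right) + \left(12 + 4\right)^{2}\right) = \frac{1}{46639} - \left(\left(12643 \left(- \frac{1}{1627}\right) + \left(\left(\left(-9 - 119\right) + 5276\right) + 468\right)\right) + 16^{2}\right) = \frac{1}{46639} - \left(\left(- \frac{12643}{1627} + \left(\left(-128 + 5276\right) + 468\right)\right) + 256\right) = \frac{1}{46639} - \left(\left(- \frac{12643}{1627} + \left(5148 + 468\right)\right) + 256\right) = \frac{1}{46639} - \left(\left(- \frac{12643}{1627} + 5616\right) + 256\right) = \frac{1}{46639} - \left(\frac{9124589}{1627} + 256\right) = \frac{1}{46639} - \frac{9541101}{1627} = - \frac{444987407912}{75881653}$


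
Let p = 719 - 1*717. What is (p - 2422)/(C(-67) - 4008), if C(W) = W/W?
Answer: 2420/4007 ≈ 0.60394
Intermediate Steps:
C(W) = 1
p = 2 (p = 719 - 717 = 2)
(p - 2422)/(C(-67) - 4008) = (2 - 2422)/(1 - 4008) = -2420/(-4007) = -2420*(-1/4007) = 2420/4007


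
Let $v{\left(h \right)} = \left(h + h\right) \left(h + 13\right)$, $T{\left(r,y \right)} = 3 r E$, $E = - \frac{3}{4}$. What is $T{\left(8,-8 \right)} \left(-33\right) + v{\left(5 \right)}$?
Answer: $774$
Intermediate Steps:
$E = - \frac{3}{4}$ ($E = \left(-3\right) \frac{1}{4} = - \frac{3}{4} \approx -0.75$)
$T{\left(r,y \right)} = - \frac{9 r}{4}$ ($T{\left(r,y \right)} = 3 r \left(- \frac{3}{4}\right) = - \frac{9 r}{4}$)
$v{\left(h \right)} = 2 h \left(13 + h\right)$
$T{\left(8,-8 \right)} \left(-33\right) + v{\left(5 \right)} = \left(- \frac{9}{4}\right) 8 \left(-33\right) + 2 \cdot 5 \left(13 + 5\right) = \left(-18\right) \left(-33\right) + 2 \cdot 5 \cdot 18 = 594 + 180 = 774$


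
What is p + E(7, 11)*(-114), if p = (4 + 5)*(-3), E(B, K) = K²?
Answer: -13821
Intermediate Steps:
p = -27 (p = 9*(-3) = -27)
p + E(7, 11)*(-114) = -27 + 11²*(-114) = -27 + 121*(-114) = -27 - 13794 = -13821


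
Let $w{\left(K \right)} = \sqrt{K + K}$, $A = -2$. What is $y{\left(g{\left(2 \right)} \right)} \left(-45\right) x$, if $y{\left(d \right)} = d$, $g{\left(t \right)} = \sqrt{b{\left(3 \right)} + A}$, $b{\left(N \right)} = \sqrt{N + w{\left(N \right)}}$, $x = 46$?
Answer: $- 2070 \sqrt{-2 + \sqrt{3 + \sqrt{6}}} \approx -1197.1$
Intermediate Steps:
$w{\left(K \right)} = \sqrt{2} \sqrt{K}$ ($w{\left(K \right)} = \sqrt{2 K} = \sqrt{2} \sqrt{K}$)
$b{\left(N \right)} = \sqrt{N + \sqrt{2} \sqrt{N}}$
$g{\left(t \right)} = \sqrt{-2 + \sqrt{3 + \sqrt{6}}}$ ($g{\left(t \right)} = \sqrt{\sqrt{3 + \sqrt{2} \sqrt{3}} - 2} = \sqrt{\sqrt{3 + \sqrt{6}} - 2} = \sqrt{-2 + \sqrt{3 + \sqrt{6}}}$)
$y{\left(g{\left(2 \right)} \right)} \left(-45\right) x = \sqrt{-2 + \sqrt{3 + \sqrt{6}}} \left(-45\right) 46 = - 45 \sqrt{-2 + \sqrt{3 + \sqrt{6}}} \cdot 46 = - 2070 \sqrt{-2 + \sqrt{3 + \sqrt{6}}}$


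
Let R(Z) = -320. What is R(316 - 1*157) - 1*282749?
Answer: -283069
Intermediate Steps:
R(316 - 1*157) - 1*282749 = -320 - 1*282749 = -320 - 282749 = -283069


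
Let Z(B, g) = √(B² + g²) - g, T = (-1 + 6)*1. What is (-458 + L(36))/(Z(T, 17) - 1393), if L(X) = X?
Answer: 297510/993893 + 211*√314/993893 ≈ 0.30310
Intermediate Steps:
T = 5 (T = 5*1 = 5)
(-458 + L(36))/(Z(T, 17) - 1393) = (-458 + 36)/((√(5² + 17²) - 1*17) - 1393) = -422/((√(25 + 289) - 17) - 1393) = -422/((√314 - 17) - 1393) = -422/((-17 + √314) - 1393) = -422/(-1410 + √314)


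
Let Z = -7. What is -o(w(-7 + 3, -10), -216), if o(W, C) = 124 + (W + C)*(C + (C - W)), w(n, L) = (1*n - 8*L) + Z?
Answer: -73771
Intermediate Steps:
w(n, L) = -7 + n - 8*L (w(n, L) = (1*n - 8*L) - 7 = (n - 8*L) - 7 = -7 + n - 8*L)
o(W, C) = 124 + (C + W)*(-W + 2*C)
-o(w(-7 + 3, -10), -216) = -(124 - (-7 + (-7 + 3) - 8*(-10))² + 2*(-216)² - 216*(-7 + (-7 + 3) - 8*(-10))) = -(124 - (-7 - 4 + 80)² + 2*46656 - 216*(-7 - 4 + 80)) = -(124 - 1*69² + 93312 - 216*69) = -(124 - 1*4761 + 93312 - 14904) = -(124 - 4761 + 93312 - 14904) = -1*73771 = -73771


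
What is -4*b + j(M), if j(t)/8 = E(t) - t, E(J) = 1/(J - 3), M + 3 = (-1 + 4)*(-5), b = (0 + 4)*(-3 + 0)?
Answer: 4024/21 ≈ 191.62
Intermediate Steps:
b = -12 (b = 4*(-3) = -12)
M = -18 (M = -3 + (-1 + 4)*(-5) = -3 + 3*(-5) = -3 - 15 = -18)
E(J) = 1/(-3 + J)
j(t) = -8*t + 8/(-3 + t) (j(t) = 8*(1/(-3 + t) - t) = -8*t + 8/(-3 + t))
-4*b + j(M) = -4*(-12) + 8*(1 - 1*(-18)*(-3 - 18))/(-3 - 18) = 48 + 8*(1 - 1*(-18)*(-21))/(-21) = 48 + 8*(-1/21)*(1 - 378) = 48 + 8*(-1/21)*(-377) = 48 + 3016/21 = 4024/21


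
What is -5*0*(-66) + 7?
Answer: 7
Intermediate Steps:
-5*0*(-66) + 7 = 0*(-66) + 7 = 0 + 7 = 7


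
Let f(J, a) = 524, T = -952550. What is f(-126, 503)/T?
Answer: -262/476275 ≈ -0.00055010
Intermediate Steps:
f(-126, 503)/T = 524/(-952550) = 524*(-1/952550) = -262/476275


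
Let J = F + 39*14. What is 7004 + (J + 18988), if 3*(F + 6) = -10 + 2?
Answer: 79588/3 ≈ 26529.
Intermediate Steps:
F = -26/3 (F = -6 + (-10 + 2)/3 = -6 + (⅓)*(-8) = -6 - 8/3 = -26/3 ≈ -8.6667)
J = 1612/3 (J = -26/3 + 39*14 = -26/3 + 546 = 1612/3 ≈ 537.33)
7004 + (J + 18988) = 7004 + (1612/3 + 18988) = 7004 + 58576/3 = 79588/3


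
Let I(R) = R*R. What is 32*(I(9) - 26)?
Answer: 1760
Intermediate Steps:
I(R) = R**2
32*(I(9) - 26) = 32*(9**2 - 26) = 32*(81 - 26) = 32*55 = 1760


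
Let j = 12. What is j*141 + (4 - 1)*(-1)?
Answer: 1689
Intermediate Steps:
j*141 + (4 - 1)*(-1) = 12*141 + (4 - 1)*(-1) = 1692 + 3*(-1) = 1692 - 3 = 1689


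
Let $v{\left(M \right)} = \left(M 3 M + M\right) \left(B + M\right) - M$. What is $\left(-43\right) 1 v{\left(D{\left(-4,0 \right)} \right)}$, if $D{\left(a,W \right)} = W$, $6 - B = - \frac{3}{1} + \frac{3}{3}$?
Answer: $0$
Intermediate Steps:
$B = 8$ ($B = 6 - \left(- \frac{3}{1} + \frac{3}{3}\right) = 6 - \left(\left(-3\right) 1 + 3 \cdot \frac{1}{3}\right) = 6 - \left(-3 + 1\right) = 6 - -2 = 6 + 2 = 8$)
$v{\left(M \right)} = - M + \left(8 + M\right) \left(M + 3 M^{2}\right)$ ($v{\left(M \right)} = \left(M 3 M + M\right) \left(8 + M\right) - M = \left(3 M M + M\right) \left(8 + M\right) - M = \left(3 M^{2} + M\right) \left(8 + M\right) - M = \left(M + 3 M^{2}\right) \left(8 + M\right) - M = \left(8 + M\right) \left(M + 3 M^{2}\right) - M = - M + \left(8 + M\right) \left(M + 3 M^{2}\right)$)
$\left(-43\right) 1 v{\left(D{\left(-4,0 \right)} \right)} = \left(-43\right) 1 \cdot 0 \left(7 + 3 \cdot 0^{2} + 25 \cdot 0\right) = - 43 \cdot 0 \left(7 + 3 \cdot 0 + 0\right) = - 43 \cdot 0 \left(7 + 0 + 0\right) = - 43 \cdot 0 \cdot 7 = \left(-43\right) 0 = 0$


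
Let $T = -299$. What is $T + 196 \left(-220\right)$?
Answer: $-43419$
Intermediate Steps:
$T + 196 \left(-220\right) = -299 + 196 \left(-220\right) = -299 - 43120 = -43419$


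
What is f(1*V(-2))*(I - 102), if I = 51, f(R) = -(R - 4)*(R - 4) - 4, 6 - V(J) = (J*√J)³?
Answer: -25704 - 3264*I*√2 ≈ -25704.0 - 4616.0*I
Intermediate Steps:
V(J) = 6 - J^(9/2) (V(J) = 6 - (J*√J)³ = 6 - (J^(3/2))³ = 6 - J^(9/2))
f(R) = -4 - (-4 + R)² (f(R) = -(-4 + R)*(-4 + R) - 4 = -(-4 + R)² - 4 = -4 - (-4 + R)²)
f(1*V(-2))*(I - 102) = (-4 - (-4 + 1*(6 - (-2)^(9/2)))²)*(51 - 102) = (-4 - (-4 + 1*(6 - 16*I*√2))²)*(-51) = (-4 - (-4 + (6 - 16*I*√2))²)*(-51) = (-4 - (2 - 16*I*√2)²)*(-51) = 204 + 51*(2 - 16*I*√2)²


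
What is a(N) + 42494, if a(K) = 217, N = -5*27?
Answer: 42711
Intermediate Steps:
N = -135
a(N) + 42494 = 217 + 42494 = 42711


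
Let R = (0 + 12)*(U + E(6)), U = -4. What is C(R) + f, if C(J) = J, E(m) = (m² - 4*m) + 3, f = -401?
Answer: -269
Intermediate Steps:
E(m) = 3 + m² - 4*m
R = 132 (R = (0 + 12)*(-4 + (3 + 6² - 4*6)) = 12*(-4 + (3 + 36 - 24)) = 12*(-4 + 15) = 12*11 = 132)
C(R) + f = 132 - 401 = -269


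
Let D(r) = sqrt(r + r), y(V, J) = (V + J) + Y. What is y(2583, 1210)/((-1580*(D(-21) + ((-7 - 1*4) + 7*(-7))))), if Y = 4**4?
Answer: 4049/95906 + 4049*I*sqrt(42)/5754360 ≈ 0.042218 + 0.0045601*I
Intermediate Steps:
Y = 256
y(V, J) = 256 + J + V (y(V, J) = (V + J) + 256 = (J + V) + 256 = 256 + J + V)
D(r) = sqrt(2)*sqrt(r) (D(r) = sqrt(2*r) = sqrt(2)*sqrt(r))
y(2583, 1210)/((-1580*(D(-21) + ((-7 - 1*4) + 7*(-7))))) = (256 + 1210 + 2583)/((-1580*(sqrt(2)*sqrt(-21) + ((-7 - 1*4) + 7*(-7))))) = 4049/((-1580*(sqrt(2)*(I*sqrt(21)) + ((-7 - 4) - 49)))) = 4049/((-1580*(I*sqrt(42) + (-11 - 49)))) = 4049/((-1580*(I*sqrt(42) - 60))) = 4049/((-1580*(-60 + I*sqrt(42)))) = 4049/(94800 - 1580*I*sqrt(42))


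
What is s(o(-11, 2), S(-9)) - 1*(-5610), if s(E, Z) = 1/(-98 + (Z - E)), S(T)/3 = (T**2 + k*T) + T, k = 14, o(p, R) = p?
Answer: 1396889/249 ≈ 5610.0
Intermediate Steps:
S(T) = 3*T**2 + 45*T (S(T) = 3*((T**2 + 14*T) + T) = 3*(T**2 + 15*T) = 3*T**2 + 45*T)
s(E, Z) = 1/(-98 + Z - E)
s(o(-11, 2), S(-9)) - 1*(-5610) = -1/(98 - 11 - 3*(-9)*(15 - 9)) - 1*(-5610) = -1/(98 - 11 - 3*(-9)*6) + 5610 = -1/(98 - 11 - 1*(-162)) + 5610 = -1/(98 - 11 + 162) + 5610 = -1/249 + 5610 = 1396889/249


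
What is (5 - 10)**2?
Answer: 25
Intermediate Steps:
(5 - 10)**2 = (-5)**2 = 25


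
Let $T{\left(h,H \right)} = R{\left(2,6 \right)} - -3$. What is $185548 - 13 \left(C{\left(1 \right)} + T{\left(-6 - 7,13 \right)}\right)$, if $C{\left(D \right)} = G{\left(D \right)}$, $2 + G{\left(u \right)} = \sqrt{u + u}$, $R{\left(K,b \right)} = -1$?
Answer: $185548 - 13 \sqrt{2} \approx 1.8553 \cdot 10^{5}$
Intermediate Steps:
$G{\left(u \right)} = -2 + \sqrt{2} \sqrt{u}$ ($G{\left(u \right)} = -2 + \sqrt{u + u} = -2 + \sqrt{2 u} = -2 + \sqrt{2} \sqrt{u}$)
$T{\left(h,H \right)} = 2$ ($T{\left(h,H \right)} = -1 - -3 = -1 + 3 = 2$)
$C{\left(D \right)} = -2 + \sqrt{2} \sqrt{D}$
$185548 - 13 \left(C{\left(1 \right)} + T{\left(-6 - 7,13 \right)}\right) = 185548 - 13 \left(\left(-2 + \sqrt{2} \sqrt{1}\right) + 2\right) = 185548 - 13 \left(\left(-2 + \sqrt{2} \cdot 1\right) + 2\right) = 185548 - 13 \left(\left(-2 + \sqrt{2}\right) + 2\right) = 185548 - 13 \sqrt{2}$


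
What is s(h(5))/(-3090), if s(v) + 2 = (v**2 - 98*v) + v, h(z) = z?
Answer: 77/515 ≈ 0.14951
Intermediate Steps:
s(v) = -2 + v**2 - 97*v (s(v) = -2 + ((v**2 - 98*v) + v) = -2 + (v**2 - 97*v) = -2 + v**2 - 97*v)
s(h(5))/(-3090) = (-2 + 5**2 - 97*5)/(-3090) = (-2 + 25 - 485)*(-1/3090) = -462*(-1/3090) = 77/515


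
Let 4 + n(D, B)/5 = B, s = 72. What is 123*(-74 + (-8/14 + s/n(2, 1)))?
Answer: -341694/35 ≈ -9762.7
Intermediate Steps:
n(D, B) = -20 + 5*B
123*(-74 + (-8/14 + s/n(2, 1))) = 123*(-74 + (-8/14 + 72/(-20 + 5*1))) = 123*(-74 + (-8*1/14 + 72/(-20 + 5))) = 123*(-74 + (-4/7 + 72/(-15))) = 123*(-74 + (-4/7 + 72*(-1/15))) = 123*(-74 + (-4/7 - 24/5)) = 123*(-74 - 188/35) = 123*(-2778/35) = -341694/35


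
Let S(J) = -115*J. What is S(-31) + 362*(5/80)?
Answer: 28701/8 ≈ 3587.6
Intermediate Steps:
S(-31) + 362*(5/80) = -115*(-31) + 362*(5/80) = 3565 + 362*(5*(1/80)) = 3565 + 362*(1/16) = 3565 + 181/8 = 28701/8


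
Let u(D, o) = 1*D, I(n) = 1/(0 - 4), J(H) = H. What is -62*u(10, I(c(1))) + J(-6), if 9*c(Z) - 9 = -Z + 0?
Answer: -626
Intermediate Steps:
c(Z) = 1 - Z/9 (c(Z) = 1 + (-Z + 0)/9 = 1 + (-Z)/9 = 1 - Z/9)
I(n) = -¼ (I(n) = 1/(-4) = -¼)
u(D, o) = D
-62*u(10, I(c(1))) + J(-6) = -62*10 - 6 = -620 - 6 = -626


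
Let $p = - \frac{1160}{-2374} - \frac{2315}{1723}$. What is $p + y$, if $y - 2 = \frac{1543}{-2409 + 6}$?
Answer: $\frac{2471689168}{4914618003} \approx 0.50293$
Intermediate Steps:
$p = - \frac{1748565}{2045201}$ ($p = \left(-1160\right) \left(- \frac{1}{2374}\right) - \frac{2315}{1723} = \frac{580}{1187} - \frac{2315}{1723} = - \frac{1748565}{2045201} \approx -0.85496$)
$y = \frac{3263}{2403}$ ($y = 2 + \frac{1543}{-2409 + 6} = 2 + \frac{1543}{-2403} = 2 + 1543 \left(- \frac{1}{2403}\right) = 2 - \frac{1543}{2403} = \frac{3263}{2403} \approx 1.3579$)
$p + y = - \frac{1748565}{2045201} + \frac{3263}{2403} = \frac{2471689168}{4914618003}$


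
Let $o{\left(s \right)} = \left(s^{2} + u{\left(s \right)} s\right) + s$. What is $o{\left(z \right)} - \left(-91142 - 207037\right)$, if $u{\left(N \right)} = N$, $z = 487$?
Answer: $773004$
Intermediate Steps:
$o{\left(s \right)} = s + 2 s^{2}$ ($o{\left(s \right)} = \left(s^{2} + s s\right) + s = \left(s^{2} + s^{2}\right) + s = 2 s^{2} + s = s + 2 s^{2}$)
$o{\left(z \right)} - \left(-91142 - 207037\right) = 487 \left(1 + 2 \cdot 487\right) - \left(-91142 - 207037\right) = 487 \left(1 + 974\right) - -298179 = 487 \cdot 975 + 298179 = 474825 + 298179 = 773004$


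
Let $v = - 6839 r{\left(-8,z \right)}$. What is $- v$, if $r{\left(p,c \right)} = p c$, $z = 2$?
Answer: $-109424$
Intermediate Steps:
$r{\left(p,c \right)} = c p$
$v = 109424$ ($v = - 6839 \cdot 2 \left(-8\right) = \left(-6839\right) \left(-16\right) = 109424$)
$- v = \left(-1\right) 109424 = -109424$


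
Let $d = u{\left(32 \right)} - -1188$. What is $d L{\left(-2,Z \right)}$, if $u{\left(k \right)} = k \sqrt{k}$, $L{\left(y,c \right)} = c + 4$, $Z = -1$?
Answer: $3564 + 384 \sqrt{2} \approx 4107.1$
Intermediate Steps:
$L{\left(y,c \right)} = 4 + c$
$u{\left(k \right)} = k^{\frac{3}{2}}$
$d = 1188 + 128 \sqrt{2}$ ($d = 32^{\frac{3}{2}} - -1188 = 128 \sqrt{2} + 1188 = 1188 + 128 \sqrt{2} \approx 1369.0$)
$d L{\left(-2,Z \right)} = \left(1188 + 128 \sqrt{2}\right) \left(4 - 1\right) = \left(1188 + 128 \sqrt{2}\right) 3 = 3564 + 384 \sqrt{2}$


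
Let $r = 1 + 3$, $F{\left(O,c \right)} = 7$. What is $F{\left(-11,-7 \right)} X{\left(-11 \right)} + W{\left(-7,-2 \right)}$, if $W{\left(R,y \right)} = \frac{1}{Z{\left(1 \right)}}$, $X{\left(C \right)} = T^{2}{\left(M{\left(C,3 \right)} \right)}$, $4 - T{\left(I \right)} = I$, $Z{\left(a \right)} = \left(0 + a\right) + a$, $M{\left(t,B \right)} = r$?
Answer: $\frac{1}{2} \approx 0.5$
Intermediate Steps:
$r = 4$
$M{\left(t,B \right)} = 4$
$Z{\left(a \right)} = 2 a$ ($Z{\left(a \right)} = a + a = 2 a$)
$T{\left(I \right)} = 4 - I$
$X{\left(C \right)} = 0$ ($X{\left(C \right)} = \left(4 - 4\right)^{2} = 0^{2} = 0$)
$W{\left(R,y \right)} = \frac{1}{2}$ ($W{\left(R,y \right)} = \frac{1}{2 \cdot 1} = \frac{1}{2}$)
$F{\left(-11,-7 \right)} X{\left(-11 \right)} + W{\left(-7,-2 \right)} = 7 \cdot 0 + \frac{1}{2} = 0 + \frac{1}{2} = \frac{1}{2}$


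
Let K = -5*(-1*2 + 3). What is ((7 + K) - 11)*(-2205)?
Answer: 19845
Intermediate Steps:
K = -5 (K = -5*(-2 + 3) = -5*1 = -5)
((7 + K) - 11)*(-2205) = ((7 - 5) - 11)*(-2205) = (2 - 11)*(-2205) = -9*(-2205) = 19845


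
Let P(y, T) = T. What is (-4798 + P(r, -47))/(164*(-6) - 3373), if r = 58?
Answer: 4845/4357 ≈ 1.1120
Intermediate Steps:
(-4798 + P(r, -47))/(164*(-6) - 3373) = (-4798 - 47)/(164*(-6) - 3373) = -4845/(-984 - 3373) = -4845/(-4357) = -4845*(-1/4357) = 4845/4357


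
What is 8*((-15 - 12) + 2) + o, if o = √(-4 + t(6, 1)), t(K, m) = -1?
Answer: -200 + I*√5 ≈ -200.0 + 2.2361*I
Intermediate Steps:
o = I*√5 (o = √(-4 - 1) = √(-5) = I*√5 ≈ 2.2361*I)
8*((-15 - 12) + 2) + o = 8*((-15 - 12) + 2) + I*√5 = 8*(-27 + 2) + I*√5 = 8*(-25) + I*√5 = -200 + I*√5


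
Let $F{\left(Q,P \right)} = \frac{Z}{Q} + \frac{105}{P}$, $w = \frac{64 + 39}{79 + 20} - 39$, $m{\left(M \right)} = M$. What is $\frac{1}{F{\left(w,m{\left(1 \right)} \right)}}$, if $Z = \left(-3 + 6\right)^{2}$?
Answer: $\frac{3758}{393699} \approx 0.0095454$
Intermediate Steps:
$Z = 9$ ($Z = 3^{2} = 9$)
$w = - \frac{3758}{99}$ ($w = \frac{103}{99} - 39 = - \frac{3758}{99} \approx -37.96$)
$F{\left(Q,P \right)} = \frac{9}{Q} + \frac{105}{P}$
$\frac{1}{F{\left(w,m{\left(1 \right)} \right)}} = \frac{1}{\frac{9}{- \frac{3758}{99}} + \frac{105}{1}} = \frac{1}{9 \left(- \frac{99}{3758}\right) + 105 \cdot 1} = \frac{1}{- \frac{891}{3758} + 105} = \frac{1}{\frac{393699}{3758}} = \frac{3758}{393699}$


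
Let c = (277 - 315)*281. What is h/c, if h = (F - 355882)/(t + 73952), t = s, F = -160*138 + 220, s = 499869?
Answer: 188871/3063630319 ≈ 6.1649e-5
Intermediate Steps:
F = -21860 (F = -22080 + 220 = -21860)
t = 499869
h = -377742/573821 (h = (-21860 - 355882)/(499869 + 73952) = -377742/573821 ≈ -0.65829)
c = -10678 (c = -38*281 = -10678)
h/c = -377742/573821/(-10678) = -377742/573821*(-1/10678) = 188871/3063630319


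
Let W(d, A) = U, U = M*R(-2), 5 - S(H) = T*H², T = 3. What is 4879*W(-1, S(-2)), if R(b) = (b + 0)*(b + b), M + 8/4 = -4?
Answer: -234192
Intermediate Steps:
M = -6 (M = -2 - 4 = -6)
R(b) = 2*b² (R(b) = b*(2*b) = 2*b²)
S(H) = 5 - 3*H²
U = -48 (U = -12*(-2)² = -12*4 = -6*8 = -48)
W(d, A) = -48
4879*W(-1, S(-2)) = 4879*(-48) = -234192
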